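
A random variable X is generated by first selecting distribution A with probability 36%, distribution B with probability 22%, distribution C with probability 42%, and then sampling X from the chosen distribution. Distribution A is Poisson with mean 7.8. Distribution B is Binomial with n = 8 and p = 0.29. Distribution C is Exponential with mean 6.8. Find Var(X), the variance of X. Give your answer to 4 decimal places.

Per component, A: μ=7.8, E[X²]=68.64; B: μ=2.32, E[X²]=7.0296; C: μ=6.8, E[X²]=92.48.
E[X] = 0.36·7.8 + 0.22·2.32 + 0.42·6.8 = 6.1744.
E[X²] = 0.36·68.64 + 0.22·7.0296 + 0.42·92.48 = 65.0985.
Var(X) = E[X²] − (E[X])² = 65.0985 − 38.1232 = 26.9753.

26.9753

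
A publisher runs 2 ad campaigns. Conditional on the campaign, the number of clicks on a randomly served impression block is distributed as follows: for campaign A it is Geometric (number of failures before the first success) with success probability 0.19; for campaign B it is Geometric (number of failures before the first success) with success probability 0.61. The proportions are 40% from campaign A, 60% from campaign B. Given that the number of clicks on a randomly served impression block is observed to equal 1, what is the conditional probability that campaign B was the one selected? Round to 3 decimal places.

Likelihoods P(X=1 | ·): A: 0.1539; B: 0.2379.
Posterior ∝ prior × likelihood. Numerator for B: 0.6·0.2379 = 0.14274.
Normalizing constant: 0.4·0.1539 + 0.6·0.2379 = 0.2043.
P(B | observation) = 0.14274 / 0.2043 = 0.698678.

0.699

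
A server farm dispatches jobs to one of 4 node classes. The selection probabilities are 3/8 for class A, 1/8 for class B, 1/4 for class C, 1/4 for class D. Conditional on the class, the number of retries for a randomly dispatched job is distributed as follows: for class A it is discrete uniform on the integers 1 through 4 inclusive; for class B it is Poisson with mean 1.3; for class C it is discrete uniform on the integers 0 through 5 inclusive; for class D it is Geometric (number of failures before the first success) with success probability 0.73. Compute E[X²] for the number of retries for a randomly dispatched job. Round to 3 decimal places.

5.639

For each component E[X²] = Var + (mean)², giving A: 7.5; B: 2.99; C: 9.16667; D: 0.64346.
Overall E[X²] = 0.375·7.5 + 0.125·2.99 + 0.25·9.16667 + 0.25·0.64346 = 5.63878.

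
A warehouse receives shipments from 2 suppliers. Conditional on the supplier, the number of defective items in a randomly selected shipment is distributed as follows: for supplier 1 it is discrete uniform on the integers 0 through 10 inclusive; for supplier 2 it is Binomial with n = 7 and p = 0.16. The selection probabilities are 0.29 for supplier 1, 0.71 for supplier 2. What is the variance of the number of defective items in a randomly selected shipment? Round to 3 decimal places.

6.668

Per component, 1: μ=5, E[X²]=35; 2: μ=1.12, E[X²]=2.1952.
E[X] = 0.29·5 + 0.71·1.12 = 2.2452.
E[X²] = 0.29·35 + 0.71·2.1952 = 11.7086.
Var(X) = E[X²] − (E[X])² = 11.7086 − 5.04092 = 6.66767.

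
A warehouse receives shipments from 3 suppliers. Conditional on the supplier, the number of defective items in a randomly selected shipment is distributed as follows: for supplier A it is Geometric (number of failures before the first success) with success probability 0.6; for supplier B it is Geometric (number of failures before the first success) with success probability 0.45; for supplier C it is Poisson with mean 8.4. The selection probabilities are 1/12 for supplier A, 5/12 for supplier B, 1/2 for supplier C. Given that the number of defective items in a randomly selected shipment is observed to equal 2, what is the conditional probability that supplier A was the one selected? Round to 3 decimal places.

0.116

Likelihoods P(X=2 | ·): A: 0.096; B: 0.136125; C: 0.00793332.
Posterior ∝ prior × likelihood. Numerator for A: 0.0833333·0.096 = 0.008.
Normalizing constant: 0.0833333·0.096 + 0.416667·0.136125 + 0.5·0.00793332 = 0.0686854.
P(A | observation) = 0.008 / 0.0686854 = 0.116473.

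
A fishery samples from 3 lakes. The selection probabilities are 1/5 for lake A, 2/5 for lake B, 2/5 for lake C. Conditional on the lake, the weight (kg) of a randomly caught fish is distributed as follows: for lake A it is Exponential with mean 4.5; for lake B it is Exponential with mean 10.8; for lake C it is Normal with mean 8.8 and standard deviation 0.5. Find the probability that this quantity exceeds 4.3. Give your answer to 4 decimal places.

0.7455

Conditional on each lake, P(X > 4.3): A: 0.384598; B: 0.671563; C: 1.
By total probability, P(X > 4.3) = 0.2·0.384598 + 0.4·0.671563 + 0.4·1 = 0.745545.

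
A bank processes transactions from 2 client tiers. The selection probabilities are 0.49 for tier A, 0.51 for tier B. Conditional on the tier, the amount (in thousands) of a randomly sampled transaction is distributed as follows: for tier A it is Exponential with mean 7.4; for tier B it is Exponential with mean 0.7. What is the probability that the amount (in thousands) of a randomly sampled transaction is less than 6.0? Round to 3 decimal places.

Conditional on each tier, P(X < 6.0): A: 0.555502; B: 0.999811.
By total probability, P(X < 6.0) = 0.49·0.555502 + 0.51·0.999811 = 0.7821.

0.782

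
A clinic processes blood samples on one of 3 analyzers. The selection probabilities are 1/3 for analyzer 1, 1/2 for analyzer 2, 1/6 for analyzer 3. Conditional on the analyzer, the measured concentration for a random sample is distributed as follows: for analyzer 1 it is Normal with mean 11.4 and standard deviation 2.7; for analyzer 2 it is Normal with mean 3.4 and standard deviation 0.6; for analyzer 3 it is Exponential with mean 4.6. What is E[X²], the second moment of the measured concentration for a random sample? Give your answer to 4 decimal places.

58.7633

For each component E[X²] = Var + (mean)², giving 1: 137.25; 2: 11.92; 3: 42.32.
Overall E[X²] = 0.333333·137.25 + 0.5·11.92 + 0.166667·42.32 = 58.7633.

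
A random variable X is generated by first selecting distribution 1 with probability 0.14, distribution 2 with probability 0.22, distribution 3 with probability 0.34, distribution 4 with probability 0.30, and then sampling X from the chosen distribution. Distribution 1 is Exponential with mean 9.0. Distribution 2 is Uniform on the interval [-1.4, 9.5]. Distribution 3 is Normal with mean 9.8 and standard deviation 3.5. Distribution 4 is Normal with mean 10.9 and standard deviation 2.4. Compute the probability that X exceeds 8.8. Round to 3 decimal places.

Conditional on each component, P(X > 8.8): 1: 0.376146; 2: 0.0642202; 3: 0.612452; 4: 0.809213.
By total probability, P(X > 8.8) = 0.14·0.376146 + 0.22·0.0642202 + 0.34·0.612452 + 0.3·0.809213 = 0.517786.

0.518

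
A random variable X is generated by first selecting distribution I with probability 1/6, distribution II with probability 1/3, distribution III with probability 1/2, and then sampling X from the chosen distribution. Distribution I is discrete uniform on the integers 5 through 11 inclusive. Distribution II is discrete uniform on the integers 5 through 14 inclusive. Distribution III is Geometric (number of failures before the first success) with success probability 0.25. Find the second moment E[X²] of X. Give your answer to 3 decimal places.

For each component E[X²] = Var + (mean)², giving I: 68; II: 98.5; III: 21.
Overall E[X²] = 0.166667·68 + 0.333333·98.5 + 0.5·21 = 54.6667.

54.667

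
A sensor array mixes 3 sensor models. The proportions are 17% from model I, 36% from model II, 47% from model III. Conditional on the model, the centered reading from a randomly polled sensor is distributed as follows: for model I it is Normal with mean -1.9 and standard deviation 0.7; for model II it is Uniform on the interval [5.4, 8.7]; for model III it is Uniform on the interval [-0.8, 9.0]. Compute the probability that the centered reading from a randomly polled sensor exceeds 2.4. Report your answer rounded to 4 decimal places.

Conditional on each model, P(X > 2.4): I: 4.05251e-10; II: 1; III: 0.673469.
By total probability, P(X > 2.4) = 0.17·4.05251e-10 + 0.36·1 + 0.47·0.673469 = 0.676531.

0.6765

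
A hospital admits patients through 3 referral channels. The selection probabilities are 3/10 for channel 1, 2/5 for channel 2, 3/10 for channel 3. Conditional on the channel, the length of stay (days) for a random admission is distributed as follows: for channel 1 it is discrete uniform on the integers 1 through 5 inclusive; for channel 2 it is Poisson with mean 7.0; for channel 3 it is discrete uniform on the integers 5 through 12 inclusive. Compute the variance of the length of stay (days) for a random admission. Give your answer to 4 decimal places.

Per component, 1: μ=3, E[X²]=11; 2: μ=7, E[X²]=56; 3: μ=8.5, E[X²]=77.5.
E[X] = 0.3·3 + 0.4·7 + 0.3·8.5 = 6.25.
E[X²] = 0.3·11 + 0.4·56 + 0.3·77.5 = 48.95.
Var(X) = E[X²] − (E[X])² = 48.95 − 39.0625 = 9.8875.

9.8875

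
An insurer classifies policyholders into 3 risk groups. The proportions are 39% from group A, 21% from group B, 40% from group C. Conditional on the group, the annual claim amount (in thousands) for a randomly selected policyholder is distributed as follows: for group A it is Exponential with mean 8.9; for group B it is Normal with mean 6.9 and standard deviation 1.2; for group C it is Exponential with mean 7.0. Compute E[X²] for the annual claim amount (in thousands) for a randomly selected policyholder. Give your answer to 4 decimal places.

111.2843

For each component E[X²] = Var + (mean)², giving A: 158.42; B: 49.05; C: 98.
Overall E[X²] = 0.39·158.42 + 0.21·49.05 + 0.4·98 = 111.284.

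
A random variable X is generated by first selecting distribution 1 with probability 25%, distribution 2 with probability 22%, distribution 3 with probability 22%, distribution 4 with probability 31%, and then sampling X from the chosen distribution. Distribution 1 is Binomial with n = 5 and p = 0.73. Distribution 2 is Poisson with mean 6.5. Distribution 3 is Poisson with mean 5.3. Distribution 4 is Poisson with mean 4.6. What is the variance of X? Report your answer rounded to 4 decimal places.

5.2841

Per component, 1: μ=3.65, E[X²]=14.308; 2: μ=6.5, E[X²]=48.75; 3: μ=5.3, E[X²]=33.39; 4: μ=4.6, E[X²]=25.76.
E[X] = 0.25·3.65 + 0.22·6.5 + 0.22·5.3 + 0.31·4.6 = 4.9345.
E[X²] = 0.25·14.308 + 0.22·48.75 + 0.22·33.39 + 0.31·25.76 = 29.6334.
Var(X) = E[X²] − (E[X])² = 29.6334 − 24.3493 = 5.28411.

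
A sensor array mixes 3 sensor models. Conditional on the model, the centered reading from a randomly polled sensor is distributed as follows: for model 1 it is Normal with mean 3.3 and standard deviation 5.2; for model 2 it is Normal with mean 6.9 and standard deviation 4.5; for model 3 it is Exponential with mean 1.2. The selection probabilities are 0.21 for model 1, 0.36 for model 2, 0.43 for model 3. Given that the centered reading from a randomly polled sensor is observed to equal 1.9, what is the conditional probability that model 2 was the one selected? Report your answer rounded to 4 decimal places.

Likelihoods f(1.9 | ·): 1: 0.0739889; 2: 0.0478205; 3: 0.171075.
Posterior ∝ prior × likelihood. Numerator for 2: 0.36·0.0478205 = 0.0172154.
Normalizing constant: 0.21·0.0739889 + 0.36·0.0478205 + 0.43·0.171075 = 0.106315.
P(2 | observation) = 0.0172154 / 0.106315 = 0.161928.

0.1619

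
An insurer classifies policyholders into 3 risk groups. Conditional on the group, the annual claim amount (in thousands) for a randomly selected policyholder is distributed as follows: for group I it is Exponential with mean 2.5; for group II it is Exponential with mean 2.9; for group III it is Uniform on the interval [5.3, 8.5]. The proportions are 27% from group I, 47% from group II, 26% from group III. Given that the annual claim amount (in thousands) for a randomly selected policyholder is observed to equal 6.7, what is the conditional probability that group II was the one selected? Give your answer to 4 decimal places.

Likelihoods f(6.7 | ·): I: 0.0274253; II: 0.0342162; III: 0.3125.
Posterior ∝ prior × likelihood. Numerator for II: 0.47·0.0342162 = 0.0160816.
Normalizing constant: 0.27·0.0274253 + 0.47·0.0342162 + 0.26·0.3125 = 0.104736.
P(II | observation) = 0.0160816 / 0.104736 = 0.153544.

0.1535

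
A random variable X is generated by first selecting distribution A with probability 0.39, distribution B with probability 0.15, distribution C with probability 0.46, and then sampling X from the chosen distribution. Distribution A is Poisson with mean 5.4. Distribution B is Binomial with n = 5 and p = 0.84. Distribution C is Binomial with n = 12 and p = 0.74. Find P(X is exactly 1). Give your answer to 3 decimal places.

0.010

Conditional on each component, P(X = 1): A: 0.0243895; B: 0.00275251; C: 3.25927e-06.
By total probability, P(X = 1) = 0.39·0.0243895 + 0.15·0.00275251 + 0.46·3.25927e-06 = 0.0099263.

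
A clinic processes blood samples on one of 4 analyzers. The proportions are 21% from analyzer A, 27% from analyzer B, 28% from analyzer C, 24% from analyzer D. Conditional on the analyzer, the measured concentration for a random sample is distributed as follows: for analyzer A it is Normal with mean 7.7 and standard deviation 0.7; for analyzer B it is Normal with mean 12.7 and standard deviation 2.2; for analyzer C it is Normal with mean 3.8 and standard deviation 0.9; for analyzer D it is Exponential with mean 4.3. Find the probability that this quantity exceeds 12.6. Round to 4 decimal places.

Conditional on each analyzer, P(X > 12.6): A: 1.27987e-12; B: 0.518127; C: 0; D: 0.0533846.
By total probability, P(X > 12.6) = 0.21·1.27987e-12 + 0.27·0.518127 + 0.28·0 + 0.24·0.0533846 = 0.152707.

0.1527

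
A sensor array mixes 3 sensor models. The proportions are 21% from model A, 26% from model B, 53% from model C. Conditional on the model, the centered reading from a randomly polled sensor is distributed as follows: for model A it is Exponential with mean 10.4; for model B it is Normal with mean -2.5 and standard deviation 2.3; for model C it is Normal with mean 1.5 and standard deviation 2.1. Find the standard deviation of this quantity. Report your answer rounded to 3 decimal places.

Per component, A: μ=10.4, E[X²]=216.32; B: μ=-2.5, E[X²]=11.54; C: μ=1.5, E[X²]=6.66.
E[X] = 0.21·10.4 + 0.26·-2.5 + 0.53·1.5 = 2.329.
E[X²] = 0.21·216.32 + 0.26·11.54 + 0.53·6.66 = 51.9574.
Var(X) = E[X²] − (E[X])² = 51.9574 − 5.42424 = 46.5332.
SD(X) = √46.5332 = 6.82152.

6.822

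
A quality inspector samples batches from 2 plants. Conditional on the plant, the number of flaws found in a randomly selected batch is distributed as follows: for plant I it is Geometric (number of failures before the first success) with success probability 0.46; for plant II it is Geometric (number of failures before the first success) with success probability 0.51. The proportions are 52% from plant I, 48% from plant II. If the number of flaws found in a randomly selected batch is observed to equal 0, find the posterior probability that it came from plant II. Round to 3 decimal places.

Likelihoods P(X=0 | ·): I: 0.46; II: 0.51.
Posterior ∝ prior × likelihood. Numerator for II: 0.48·0.51 = 0.2448.
Normalizing constant: 0.52·0.46 + 0.48·0.51 = 0.484.
P(II | observation) = 0.2448 / 0.484 = 0.505785.

0.506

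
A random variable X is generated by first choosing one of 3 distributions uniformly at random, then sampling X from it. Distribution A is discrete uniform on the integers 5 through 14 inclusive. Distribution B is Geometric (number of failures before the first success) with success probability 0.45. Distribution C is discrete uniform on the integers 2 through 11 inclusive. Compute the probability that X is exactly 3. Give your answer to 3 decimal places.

0.058

Conditional on each component, P(X = 3): A: 0; B: 0.0748688; C: 0.1.
By total probability, P(X = 3) = 0.333333·0 + 0.333333·0.0748688 + 0.333333·0.1 = 0.0582896.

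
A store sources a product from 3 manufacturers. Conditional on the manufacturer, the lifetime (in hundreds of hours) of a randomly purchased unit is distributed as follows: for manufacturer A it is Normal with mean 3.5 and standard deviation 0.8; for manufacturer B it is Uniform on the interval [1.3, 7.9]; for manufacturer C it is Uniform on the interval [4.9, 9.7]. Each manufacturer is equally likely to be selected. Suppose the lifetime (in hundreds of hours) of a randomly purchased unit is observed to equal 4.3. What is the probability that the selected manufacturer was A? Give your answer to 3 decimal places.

0.666

Likelihoods f(4.3 | ·): A: 0.302463; B: 0.151515; C: 0.
Posterior ∝ prior × likelihood. Numerator for A: 0.333333·0.302463 = 0.100821.
Normalizing constant: 0.333333·0.302463 + 0.333333·0.151515 + 0.333333·0 = 0.151326.
P(A | observation) = 0.100821 / 0.151326 = 0.66625.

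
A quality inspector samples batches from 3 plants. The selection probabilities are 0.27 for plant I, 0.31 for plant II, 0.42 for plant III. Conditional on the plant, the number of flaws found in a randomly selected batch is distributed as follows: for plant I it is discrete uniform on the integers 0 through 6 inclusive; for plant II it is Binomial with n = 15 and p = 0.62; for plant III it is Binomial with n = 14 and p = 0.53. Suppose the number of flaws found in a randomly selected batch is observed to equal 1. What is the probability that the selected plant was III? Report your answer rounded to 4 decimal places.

0.0044

Likelihoods P(X=1 | ·): I: 0.142857; II: 1.21746e-05; III: 0.000405206.
Posterior ∝ prior × likelihood. Numerator for III: 0.42·0.000405206 = 0.000170187.
Normalizing constant: 0.27·0.142857 + 0.31·1.21746e-05 + 0.42·0.000405206 = 0.0387454.
P(III | observation) = 0.000170187 / 0.0387454 = 0.00439243.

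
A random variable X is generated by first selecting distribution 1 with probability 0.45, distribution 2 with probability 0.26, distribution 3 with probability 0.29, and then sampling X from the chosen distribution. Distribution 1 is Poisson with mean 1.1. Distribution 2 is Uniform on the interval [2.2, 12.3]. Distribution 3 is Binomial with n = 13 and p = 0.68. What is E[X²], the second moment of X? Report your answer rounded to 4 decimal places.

For each component E[X²] = Var + (mean)², giving 1: 2.31; 2: 61.0633; 3: 80.9744.
Overall E[X²] = 0.45·2.31 + 0.26·61.0633 + 0.29·80.9744 = 40.3985.

40.3985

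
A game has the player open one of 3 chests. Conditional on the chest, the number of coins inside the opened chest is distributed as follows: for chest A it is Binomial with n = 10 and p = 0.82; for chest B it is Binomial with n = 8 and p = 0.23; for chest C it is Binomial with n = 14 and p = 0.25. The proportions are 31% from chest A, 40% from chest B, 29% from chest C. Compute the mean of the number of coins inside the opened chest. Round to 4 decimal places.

Component means — A: 8.2; B: 1.84; C: 3.5.
E[X] = 0.31·8.2 + 0.4·1.84 + 0.29·3.5 = 4.293.

4.2930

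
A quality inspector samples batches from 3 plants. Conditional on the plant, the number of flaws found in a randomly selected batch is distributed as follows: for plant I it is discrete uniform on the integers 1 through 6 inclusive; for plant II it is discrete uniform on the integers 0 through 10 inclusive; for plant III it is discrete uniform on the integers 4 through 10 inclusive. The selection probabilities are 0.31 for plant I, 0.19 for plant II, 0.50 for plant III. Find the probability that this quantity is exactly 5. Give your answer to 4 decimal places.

0.1404

Conditional on each plant, P(X = 5): I: 0.166667; II: 0.0909091; III: 0.142857.
By total probability, P(X = 5) = 0.31·0.166667 + 0.19·0.0909091 + 0.5·0.142857 = 0.140368.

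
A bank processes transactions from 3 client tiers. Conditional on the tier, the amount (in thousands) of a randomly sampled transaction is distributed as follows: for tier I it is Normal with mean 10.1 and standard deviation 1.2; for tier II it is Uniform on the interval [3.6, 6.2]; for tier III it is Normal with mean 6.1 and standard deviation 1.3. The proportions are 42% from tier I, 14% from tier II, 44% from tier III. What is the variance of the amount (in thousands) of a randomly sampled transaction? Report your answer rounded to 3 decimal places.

6.063

Per component, I: μ=10.1, E[X²]=103.45; II: μ=4.9, E[X²]=24.5733; III: μ=6.1, E[X²]=38.9.
E[X] = 0.42·10.1 + 0.14·4.9 + 0.44·6.1 = 7.612.
E[X²] = 0.42·103.45 + 0.14·24.5733 + 0.44·38.9 = 64.0053.
Var(X) = E[X²] − (E[X])² = 64.0053 − 57.9425 = 6.06272.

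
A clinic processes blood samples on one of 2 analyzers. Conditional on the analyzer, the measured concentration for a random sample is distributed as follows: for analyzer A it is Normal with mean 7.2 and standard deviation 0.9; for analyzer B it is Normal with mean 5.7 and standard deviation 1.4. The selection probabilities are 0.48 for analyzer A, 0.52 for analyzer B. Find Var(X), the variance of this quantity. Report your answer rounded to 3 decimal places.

1.970

Per component, A: μ=7.2, E[X²]=52.65; B: μ=5.7, E[X²]=34.45.
E[X] = 0.48·7.2 + 0.52·5.7 = 6.42.
E[X²] = 0.48·52.65 + 0.52·34.45 = 43.186.
Var(X) = E[X²] − (E[X])² = 43.186 − 41.2164 = 1.9696.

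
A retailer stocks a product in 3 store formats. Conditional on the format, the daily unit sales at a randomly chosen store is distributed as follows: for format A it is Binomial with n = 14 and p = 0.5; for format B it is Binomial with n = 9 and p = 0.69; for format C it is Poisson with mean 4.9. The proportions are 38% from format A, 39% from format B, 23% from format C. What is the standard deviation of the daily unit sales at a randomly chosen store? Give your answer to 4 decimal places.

1.9595

Per component, A: μ=7, E[X²]=52.5; B: μ=6.21, E[X²]=40.4892; C: μ=4.9, E[X²]=28.91.
E[X] = 0.38·7 + 0.39·6.21 + 0.23·4.9 = 6.2089.
E[X²] = 0.38·52.5 + 0.39·40.4892 + 0.23·28.91 = 42.3901.
Var(X) = E[X²] − (E[X])² = 42.3901 − 38.5504 = 3.83965.
SD(X) = √3.83965 = 1.9595.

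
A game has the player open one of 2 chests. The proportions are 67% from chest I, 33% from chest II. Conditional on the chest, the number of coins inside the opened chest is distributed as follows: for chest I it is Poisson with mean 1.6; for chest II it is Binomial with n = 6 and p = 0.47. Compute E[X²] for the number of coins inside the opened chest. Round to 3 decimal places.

5.905

For each component E[X²] = Var + (mean)², giving I: 4.16; II: 9.447.
Overall E[X²] = 0.67·4.16 + 0.33·9.447 = 5.90471.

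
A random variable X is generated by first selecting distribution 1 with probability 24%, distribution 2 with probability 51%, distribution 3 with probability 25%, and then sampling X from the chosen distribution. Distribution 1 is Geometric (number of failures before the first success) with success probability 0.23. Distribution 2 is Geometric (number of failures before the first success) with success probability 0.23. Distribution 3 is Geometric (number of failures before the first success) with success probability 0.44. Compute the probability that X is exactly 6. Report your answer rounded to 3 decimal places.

0.039

Conditional on each component, P(X = 6): 1: 0.0479371; 2: 0.0479371; 3: 0.01357.
By total probability, P(X = 6) = 0.24·0.0479371 + 0.51·0.0479371 + 0.25·0.01357 = 0.0393454.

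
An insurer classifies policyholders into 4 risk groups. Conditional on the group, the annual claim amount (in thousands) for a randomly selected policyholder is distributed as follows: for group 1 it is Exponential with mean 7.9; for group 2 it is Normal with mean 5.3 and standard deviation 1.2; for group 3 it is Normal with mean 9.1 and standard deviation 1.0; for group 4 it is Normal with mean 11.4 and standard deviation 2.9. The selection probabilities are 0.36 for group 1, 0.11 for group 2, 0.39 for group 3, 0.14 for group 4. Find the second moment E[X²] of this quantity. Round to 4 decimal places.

For each component E[X²] = Var + (mean)², giving 1: 124.82; 2: 29.53; 3: 83.81; 4: 138.37.
Overall E[X²] = 0.36·124.82 + 0.11·29.53 + 0.39·83.81 + 0.14·138.37 = 100.241.

100.2412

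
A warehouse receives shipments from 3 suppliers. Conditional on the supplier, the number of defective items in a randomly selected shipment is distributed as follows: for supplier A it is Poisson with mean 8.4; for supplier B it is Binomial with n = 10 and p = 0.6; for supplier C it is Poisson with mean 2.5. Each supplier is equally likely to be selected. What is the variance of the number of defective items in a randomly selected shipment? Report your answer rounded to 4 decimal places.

10.3022

Per component, A: μ=8.4, E[X²]=78.96; B: μ=6, E[X²]=38.4; C: μ=2.5, E[X²]=8.75.
E[X] = 0.333333·8.4 + 0.333333·6 + 0.333333·2.5 = 5.63333.
E[X²] = 0.333333·78.96 + 0.333333·38.4 + 0.333333·8.75 = 42.0367.
Var(X) = E[X²] − (E[X])² = 42.0367 − 31.7344 = 10.3022.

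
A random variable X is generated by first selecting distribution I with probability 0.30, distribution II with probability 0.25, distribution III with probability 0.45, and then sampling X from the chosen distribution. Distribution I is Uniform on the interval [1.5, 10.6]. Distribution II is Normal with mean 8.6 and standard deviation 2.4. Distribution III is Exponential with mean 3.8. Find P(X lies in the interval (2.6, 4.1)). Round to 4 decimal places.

Conditional on each component, P(2.6 < X < 4.1): I: 0.164835; II: 0.0241867; III: 0.164535.
By total probability, P(2.6 < X < 4.1) = 0.3·0.164835 + 0.25·0.0241867 + 0.45·0.164535 = 0.129538.

0.1295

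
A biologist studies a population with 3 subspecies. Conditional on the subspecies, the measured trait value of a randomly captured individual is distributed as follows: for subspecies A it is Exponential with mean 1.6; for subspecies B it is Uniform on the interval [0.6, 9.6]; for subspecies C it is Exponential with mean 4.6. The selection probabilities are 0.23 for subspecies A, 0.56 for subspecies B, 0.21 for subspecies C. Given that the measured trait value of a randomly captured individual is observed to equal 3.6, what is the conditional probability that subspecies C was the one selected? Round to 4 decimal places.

0.2125

Likelihoods f(3.6 | ·): A: 0.0658745; B: 0.111111; C: 0.0993939.
Posterior ∝ prior × likelihood. Numerator for C: 0.21·0.0993939 = 0.0208727.
Normalizing constant: 0.23·0.0658745 + 0.56·0.111111 + 0.21·0.0993939 = 0.0982461.
P(C | observation) = 0.0208727 / 0.0982461 = 0.212453.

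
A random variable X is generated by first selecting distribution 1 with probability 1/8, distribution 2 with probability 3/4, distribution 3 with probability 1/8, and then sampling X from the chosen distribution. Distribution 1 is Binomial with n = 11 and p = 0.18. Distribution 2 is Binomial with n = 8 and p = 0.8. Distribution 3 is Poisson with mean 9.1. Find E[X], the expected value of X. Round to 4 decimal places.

Component means — 1: 1.98; 2: 6.4; 3: 9.1.
E[X] = 0.125·1.98 + 0.75·6.4 + 0.125·9.1 = 6.185.

6.1850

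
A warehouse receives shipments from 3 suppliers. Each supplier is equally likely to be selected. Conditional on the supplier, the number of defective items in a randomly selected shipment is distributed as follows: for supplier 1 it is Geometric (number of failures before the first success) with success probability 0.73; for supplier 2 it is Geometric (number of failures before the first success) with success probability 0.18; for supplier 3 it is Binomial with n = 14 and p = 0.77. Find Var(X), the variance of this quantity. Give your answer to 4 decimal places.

27.7243

Per component, 1: μ=0.369863, E[X²]=0.64346; 2: μ=4.55556, E[X²]=46.0617; 3: μ=10.78, E[X²]=118.688.
E[X] = 0.333333·0.369863 + 0.333333·4.55556 + 0.333333·10.78 = 5.23514.
E[X²] = 0.333333·0.64346 + 0.333333·46.0617 + 0.333333·118.688 = 55.131.
Var(X) = E[X²] − (E[X])² = 55.131 − 27.4067 = 27.7243.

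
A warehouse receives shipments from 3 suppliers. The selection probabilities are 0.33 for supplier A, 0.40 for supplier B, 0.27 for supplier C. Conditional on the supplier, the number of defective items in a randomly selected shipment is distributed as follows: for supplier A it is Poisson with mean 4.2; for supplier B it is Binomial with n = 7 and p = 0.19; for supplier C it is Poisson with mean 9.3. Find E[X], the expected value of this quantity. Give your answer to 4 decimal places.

4.4290

Component means — A: 4.2; B: 1.33; C: 9.3.
E[X] = 0.33·4.2 + 0.4·1.33 + 0.27·9.3 = 4.429.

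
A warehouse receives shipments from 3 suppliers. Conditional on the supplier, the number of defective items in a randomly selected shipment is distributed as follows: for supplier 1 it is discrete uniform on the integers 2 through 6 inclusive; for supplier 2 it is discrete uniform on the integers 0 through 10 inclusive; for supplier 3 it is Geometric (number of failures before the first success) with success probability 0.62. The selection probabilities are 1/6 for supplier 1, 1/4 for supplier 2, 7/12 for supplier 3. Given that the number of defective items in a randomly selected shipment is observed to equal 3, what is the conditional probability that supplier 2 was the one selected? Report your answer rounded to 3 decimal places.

Likelihoods P(X=3 | ·): 1: 0.2; 2: 0.0909091; 3: 0.0340206.
Posterior ∝ prior × likelihood. Numerator for 2: 0.25·0.0909091 = 0.0227273.
Normalizing constant: 0.166667·0.2 + 0.25·0.0909091 + 0.583333·0.0340206 = 0.075906.
P(2 | observation) = 0.0227273 / 0.075906 = 0.299413.

0.299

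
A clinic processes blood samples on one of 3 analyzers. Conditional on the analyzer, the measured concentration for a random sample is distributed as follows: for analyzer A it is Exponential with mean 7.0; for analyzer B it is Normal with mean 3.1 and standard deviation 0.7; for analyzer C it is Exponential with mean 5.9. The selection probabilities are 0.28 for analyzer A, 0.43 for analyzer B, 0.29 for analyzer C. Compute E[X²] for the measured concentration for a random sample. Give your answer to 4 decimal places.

51.9728

For each component E[X²] = Var + (mean)², giving A: 98; B: 10.1; C: 69.62.
Overall E[X²] = 0.28·98 + 0.43·10.1 + 0.29·69.62 = 51.9728.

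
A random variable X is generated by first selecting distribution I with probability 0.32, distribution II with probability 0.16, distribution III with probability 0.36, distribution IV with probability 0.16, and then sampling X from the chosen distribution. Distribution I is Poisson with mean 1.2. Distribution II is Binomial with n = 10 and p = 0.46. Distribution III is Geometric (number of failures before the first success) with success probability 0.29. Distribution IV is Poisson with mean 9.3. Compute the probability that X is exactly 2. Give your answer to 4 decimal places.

Conditional on each component, P(X = 2): I: 0.21686; II: 0.0688459; III: 0.146189; IV: 0.00395364.
By total probability, P(X = 2) = 0.32·0.21686 + 0.16·0.0688459 + 0.36·0.146189 + 0.16·0.00395364 = 0.133671.

0.1337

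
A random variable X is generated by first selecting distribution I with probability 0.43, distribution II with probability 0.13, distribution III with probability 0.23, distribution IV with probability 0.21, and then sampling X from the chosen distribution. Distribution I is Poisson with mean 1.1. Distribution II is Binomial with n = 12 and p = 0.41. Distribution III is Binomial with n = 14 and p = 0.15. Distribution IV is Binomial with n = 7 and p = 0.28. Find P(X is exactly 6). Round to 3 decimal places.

Conditional on each component, P(X = 6): I: 0.00081903; II: 0.185134; III: 0.00932082; IV: 0.00242873.
By total probability, P(X = 6) = 0.43·0.00081903 + 0.13·0.185134 + 0.23·0.00932082 + 0.21·0.00242873 = 0.0270735.

0.027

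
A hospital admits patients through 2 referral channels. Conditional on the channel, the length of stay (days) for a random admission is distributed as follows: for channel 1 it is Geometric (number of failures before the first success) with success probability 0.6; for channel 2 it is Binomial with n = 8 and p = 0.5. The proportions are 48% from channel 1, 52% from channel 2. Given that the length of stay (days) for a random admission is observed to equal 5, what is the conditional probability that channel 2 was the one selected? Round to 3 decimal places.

Likelihoods P(X=5 | ·): 1: 0.006144; 2: 0.21875.
Posterior ∝ prior × likelihood. Numerator for 2: 0.52·0.21875 = 0.11375.
Normalizing constant: 0.48·0.006144 + 0.52·0.21875 = 0.116699.
P(2 | observation) = 0.11375 / 0.116699 = 0.974729.

0.975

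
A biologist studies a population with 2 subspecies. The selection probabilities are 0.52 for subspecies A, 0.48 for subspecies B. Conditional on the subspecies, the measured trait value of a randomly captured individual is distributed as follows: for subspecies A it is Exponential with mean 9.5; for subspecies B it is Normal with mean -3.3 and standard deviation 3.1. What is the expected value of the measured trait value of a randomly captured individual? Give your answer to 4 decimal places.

3.3560

Component means — A: 9.5; B: -3.3.
E[X] = 0.52·9.5 + 0.48·-3.3 = 3.356.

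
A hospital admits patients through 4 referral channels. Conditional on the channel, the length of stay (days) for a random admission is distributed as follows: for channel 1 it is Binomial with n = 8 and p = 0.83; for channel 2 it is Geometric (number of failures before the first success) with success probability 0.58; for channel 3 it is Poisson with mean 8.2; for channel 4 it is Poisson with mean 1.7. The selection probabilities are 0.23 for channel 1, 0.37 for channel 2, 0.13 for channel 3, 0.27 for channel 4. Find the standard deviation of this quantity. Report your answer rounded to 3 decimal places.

Per component, 1: μ=6.64, E[X²]=45.2184; 2: μ=0.724138, E[X²]=1.77289; 3: μ=8.2, E[X²]=75.44; 4: μ=1.7, E[X²]=4.59.
E[X] = 0.23·6.64 + 0.37·0.724138 + 0.13·8.2 + 0.27·1.7 = 3.32013.
E[X²] = 0.23·45.2184 + 0.37·1.77289 + 0.13·75.44 + 0.27·4.59 = 22.1027.
Var(X) = E[X²] − (E[X])² = 22.1027 − 11.0233 = 11.0794.
SD(X) = √11.0794 = 3.32858.

3.329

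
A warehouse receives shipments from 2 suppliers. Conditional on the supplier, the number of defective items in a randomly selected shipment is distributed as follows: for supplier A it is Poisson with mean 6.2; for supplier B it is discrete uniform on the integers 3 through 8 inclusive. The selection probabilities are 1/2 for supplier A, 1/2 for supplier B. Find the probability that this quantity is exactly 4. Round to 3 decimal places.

Conditional on each supplier, P(X = 4): A: 0.124948; B: 0.166667.
By total probability, P(X = 4) = 0.5·0.124948 + 0.5·0.166667 = 0.145807.

0.146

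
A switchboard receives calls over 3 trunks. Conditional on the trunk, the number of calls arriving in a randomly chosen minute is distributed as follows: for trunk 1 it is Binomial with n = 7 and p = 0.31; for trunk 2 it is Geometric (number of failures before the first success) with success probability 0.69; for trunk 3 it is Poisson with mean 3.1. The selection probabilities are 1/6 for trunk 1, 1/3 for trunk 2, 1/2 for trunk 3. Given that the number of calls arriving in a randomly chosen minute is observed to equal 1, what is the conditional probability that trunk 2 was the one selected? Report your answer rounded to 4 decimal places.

Likelihoods P(X=1 | ·): 1: 0.234182; 2: 0.2139; 3: 0.139653.
Posterior ∝ prior × likelihood. Numerator for 2: 0.333333·0.2139 = 0.0713.
Normalizing constant: 0.166667·0.234182 + 0.333333·0.2139 + 0.5·0.139653 = 0.180157.
P(2 | observation) = 0.0713 / 0.180157 = 0.395767.

0.3958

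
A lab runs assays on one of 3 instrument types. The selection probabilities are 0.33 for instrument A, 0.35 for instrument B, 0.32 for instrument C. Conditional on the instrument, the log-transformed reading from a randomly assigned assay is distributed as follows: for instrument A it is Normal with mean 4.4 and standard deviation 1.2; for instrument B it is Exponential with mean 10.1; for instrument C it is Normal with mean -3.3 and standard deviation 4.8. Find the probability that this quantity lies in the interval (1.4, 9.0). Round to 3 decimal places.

Conditional on each instrument, P(1.4 < X < 9.0): A: 0.993727; B: 0.460355; C: 0.158553.
By total probability, P(1.4 < X < 9.0) = 0.33·0.993727 + 0.35·0.460355 + 0.32·0.158553 = 0.539791.

0.540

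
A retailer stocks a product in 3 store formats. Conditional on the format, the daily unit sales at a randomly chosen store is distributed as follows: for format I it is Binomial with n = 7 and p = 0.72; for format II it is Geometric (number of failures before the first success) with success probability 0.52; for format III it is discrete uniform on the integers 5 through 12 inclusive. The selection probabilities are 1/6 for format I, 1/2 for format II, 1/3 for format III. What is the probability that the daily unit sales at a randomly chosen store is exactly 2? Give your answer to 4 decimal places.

Conditional on each format, P(X = 2): I: 0.0187359; II: 0.119808; III: 0.
By total probability, P(X = 2) = 0.166667·0.0187359 + 0.5·0.119808 + 0.333333·0 = 0.0630266.

0.0630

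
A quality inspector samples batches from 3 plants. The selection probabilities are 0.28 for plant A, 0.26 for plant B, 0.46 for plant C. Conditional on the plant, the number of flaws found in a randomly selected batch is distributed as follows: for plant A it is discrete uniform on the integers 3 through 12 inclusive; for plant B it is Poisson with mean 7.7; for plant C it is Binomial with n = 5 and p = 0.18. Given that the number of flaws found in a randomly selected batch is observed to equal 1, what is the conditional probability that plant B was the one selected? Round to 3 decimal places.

0.005

Likelihoods P(X=1 | ·): A: 0; B: 0.00348677; C: 0.40691.
Posterior ∝ prior × likelihood. Numerator for B: 0.26·0.00348677 = 0.00090656.
Normalizing constant: 0.28·0 + 0.26·0.00348677 + 0.46·0.40691 = 0.188085.
P(B | observation) = 0.00090656 / 0.188085 = 0.00481995.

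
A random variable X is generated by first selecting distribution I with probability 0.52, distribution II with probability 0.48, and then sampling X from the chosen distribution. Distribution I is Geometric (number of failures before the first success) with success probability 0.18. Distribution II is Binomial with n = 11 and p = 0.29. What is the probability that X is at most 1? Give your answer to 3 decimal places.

0.231

Conditional on each component, P(X ≤ 1): I: 0.3276; II: 0.126954.
By total probability, P(X ≤ 1) = 0.52·0.3276 + 0.48·0.126954 = 0.23129.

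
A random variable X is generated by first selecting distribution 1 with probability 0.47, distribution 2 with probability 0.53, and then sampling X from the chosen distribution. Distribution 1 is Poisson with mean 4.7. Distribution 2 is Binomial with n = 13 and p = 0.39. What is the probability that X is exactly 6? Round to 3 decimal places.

Conditional on each component, P(X = 6): 1: 0.136167; 2: 0.189764.
By total probability, P(X = 6) = 0.47·0.136167 + 0.53·0.189764 = 0.164573.

0.165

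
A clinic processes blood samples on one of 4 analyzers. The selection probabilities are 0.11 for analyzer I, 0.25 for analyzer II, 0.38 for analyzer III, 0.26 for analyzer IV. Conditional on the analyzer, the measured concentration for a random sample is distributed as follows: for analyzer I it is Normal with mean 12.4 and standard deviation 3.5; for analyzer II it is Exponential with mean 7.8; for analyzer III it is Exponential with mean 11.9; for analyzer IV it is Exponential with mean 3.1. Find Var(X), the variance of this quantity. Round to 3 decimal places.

Per component, I: μ=12.4, E[X²]=166.01; II: μ=7.8, E[X²]=121.68; III: μ=11.9, E[X²]=283.22; IV: μ=3.1, E[X²]=19.22.
E[X] = 0.11·12.4 + 0.25·7.8 + 0.38·11.9 + 0.26·3.1 = 8.642.
E[X²] = 0.11·166.01 + 0.25·121.68 + 0.38·283.22 + 0.26·19.22 = 161.302.
Var(X) = E[X²] − (E[X])² = 161.302 − 74.6842 = 86.6177.

86.618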